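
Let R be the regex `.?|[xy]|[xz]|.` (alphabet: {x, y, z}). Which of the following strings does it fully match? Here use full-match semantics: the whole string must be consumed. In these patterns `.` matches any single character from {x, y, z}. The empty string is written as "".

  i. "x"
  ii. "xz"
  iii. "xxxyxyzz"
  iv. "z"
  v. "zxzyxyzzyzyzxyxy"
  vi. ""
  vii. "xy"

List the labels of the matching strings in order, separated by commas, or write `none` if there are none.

i, iv, vi

i → match
ii → no match
iii → no match
iv → match
v → no match
vi → match
vii → no match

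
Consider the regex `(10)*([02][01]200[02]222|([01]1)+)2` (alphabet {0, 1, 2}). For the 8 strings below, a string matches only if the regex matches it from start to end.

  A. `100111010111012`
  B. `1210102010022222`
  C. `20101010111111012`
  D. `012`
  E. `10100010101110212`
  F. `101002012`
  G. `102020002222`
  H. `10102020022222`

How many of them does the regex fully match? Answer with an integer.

4

A → match
B → no match
C → no match
D → match
E → no match
F → no match
G → match
H → match
Total matched: 4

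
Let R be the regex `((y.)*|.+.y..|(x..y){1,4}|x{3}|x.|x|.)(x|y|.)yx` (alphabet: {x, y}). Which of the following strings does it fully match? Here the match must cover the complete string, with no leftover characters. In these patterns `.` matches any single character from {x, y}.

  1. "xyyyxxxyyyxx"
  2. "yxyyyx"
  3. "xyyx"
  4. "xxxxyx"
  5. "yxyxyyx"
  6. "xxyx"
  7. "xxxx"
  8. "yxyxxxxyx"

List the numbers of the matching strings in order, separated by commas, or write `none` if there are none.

3, 4, 5, 6

1 → no match — must end with "yx"
2 → no match
3 → match
4 → match
5 → match
6 → match
7 → no match — must end with "yx"
8 → no match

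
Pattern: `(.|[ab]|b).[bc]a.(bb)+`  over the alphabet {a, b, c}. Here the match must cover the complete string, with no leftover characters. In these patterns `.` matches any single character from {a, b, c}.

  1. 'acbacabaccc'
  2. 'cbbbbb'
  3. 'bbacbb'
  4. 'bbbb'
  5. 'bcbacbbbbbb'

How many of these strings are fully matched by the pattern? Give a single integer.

1. 'acbacabaccc' → no match — must end with 'bb'
2. 'cbbbbb' → no match
3. 'bbacbb' → no match
4. 'bbbb' → no match
5. 'bcbacbbbbbb' → match
Total matched: 1

1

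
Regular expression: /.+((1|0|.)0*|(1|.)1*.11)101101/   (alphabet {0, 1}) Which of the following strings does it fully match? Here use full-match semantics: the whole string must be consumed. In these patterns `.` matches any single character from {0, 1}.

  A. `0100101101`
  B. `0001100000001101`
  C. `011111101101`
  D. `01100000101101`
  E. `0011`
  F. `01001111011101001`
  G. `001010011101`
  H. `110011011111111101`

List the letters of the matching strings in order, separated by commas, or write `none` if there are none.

A → match
B → no match — must end with `101101`
C → match
D → match
E → no match — must end with `101101`
F → no match — must end with `101101`
G → no match — must end with `101101`
H → no match — must end with `101101`

A, C, D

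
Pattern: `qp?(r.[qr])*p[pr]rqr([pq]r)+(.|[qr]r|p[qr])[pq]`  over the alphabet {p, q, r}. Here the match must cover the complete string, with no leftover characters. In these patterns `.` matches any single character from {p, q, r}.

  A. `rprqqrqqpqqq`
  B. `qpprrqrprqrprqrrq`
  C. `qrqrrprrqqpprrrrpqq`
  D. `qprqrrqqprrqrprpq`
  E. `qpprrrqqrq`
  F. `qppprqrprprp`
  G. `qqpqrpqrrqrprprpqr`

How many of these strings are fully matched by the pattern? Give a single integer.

3

A → no match — must start with `q`
B → match
C → no match
D → match
E → no match
F → match
G → no match
Total matched: 3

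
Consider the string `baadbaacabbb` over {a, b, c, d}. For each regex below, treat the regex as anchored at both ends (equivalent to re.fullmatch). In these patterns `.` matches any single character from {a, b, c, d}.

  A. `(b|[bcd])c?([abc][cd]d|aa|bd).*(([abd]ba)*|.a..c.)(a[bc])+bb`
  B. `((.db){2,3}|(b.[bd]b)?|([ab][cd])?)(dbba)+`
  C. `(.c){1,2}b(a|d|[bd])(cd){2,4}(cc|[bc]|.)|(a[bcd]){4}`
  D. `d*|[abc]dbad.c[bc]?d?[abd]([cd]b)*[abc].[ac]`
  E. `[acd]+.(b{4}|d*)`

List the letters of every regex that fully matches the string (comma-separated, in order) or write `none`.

A

A → match
B → no match — must end with `dbba`
C → no match
D → no match
E → no match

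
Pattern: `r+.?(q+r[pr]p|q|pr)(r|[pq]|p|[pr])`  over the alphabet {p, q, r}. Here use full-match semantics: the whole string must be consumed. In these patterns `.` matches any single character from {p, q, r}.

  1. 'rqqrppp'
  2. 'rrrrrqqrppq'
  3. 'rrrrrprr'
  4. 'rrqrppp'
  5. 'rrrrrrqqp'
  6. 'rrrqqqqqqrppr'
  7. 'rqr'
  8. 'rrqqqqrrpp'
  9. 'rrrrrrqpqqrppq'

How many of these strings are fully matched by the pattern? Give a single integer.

1 → match
2 → match
3 → match
4 → match
5 → match
6 → match
7 → match
8 → match
9 → no match
Total matched: 8

8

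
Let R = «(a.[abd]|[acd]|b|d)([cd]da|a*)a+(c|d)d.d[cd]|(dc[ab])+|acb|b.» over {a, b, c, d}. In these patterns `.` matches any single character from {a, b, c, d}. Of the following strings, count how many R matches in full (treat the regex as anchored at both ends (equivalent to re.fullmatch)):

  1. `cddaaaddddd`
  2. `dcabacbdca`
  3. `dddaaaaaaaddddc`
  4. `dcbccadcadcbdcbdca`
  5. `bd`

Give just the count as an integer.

1 → match
2 → no match
3 → match
4 → no match
5 → match
Total matched: 3

3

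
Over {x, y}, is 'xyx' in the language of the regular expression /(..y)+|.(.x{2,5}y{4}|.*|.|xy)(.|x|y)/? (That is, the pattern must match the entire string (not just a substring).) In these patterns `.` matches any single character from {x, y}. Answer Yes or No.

Yes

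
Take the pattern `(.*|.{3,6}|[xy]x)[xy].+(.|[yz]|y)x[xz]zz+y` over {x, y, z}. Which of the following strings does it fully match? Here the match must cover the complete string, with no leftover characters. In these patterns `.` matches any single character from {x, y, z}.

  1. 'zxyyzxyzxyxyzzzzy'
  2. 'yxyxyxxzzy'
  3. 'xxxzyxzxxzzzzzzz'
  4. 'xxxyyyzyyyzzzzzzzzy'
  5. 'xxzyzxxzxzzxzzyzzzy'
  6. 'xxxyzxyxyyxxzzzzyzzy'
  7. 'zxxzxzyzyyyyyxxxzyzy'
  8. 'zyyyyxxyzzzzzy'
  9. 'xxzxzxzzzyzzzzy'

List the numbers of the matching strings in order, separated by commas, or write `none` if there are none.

1 → no match
2 → match
3 → no match — must end with 'zy'
4 → no match
5 → no match
6 → no match
7 → no match
8 → no match
9 → no match

2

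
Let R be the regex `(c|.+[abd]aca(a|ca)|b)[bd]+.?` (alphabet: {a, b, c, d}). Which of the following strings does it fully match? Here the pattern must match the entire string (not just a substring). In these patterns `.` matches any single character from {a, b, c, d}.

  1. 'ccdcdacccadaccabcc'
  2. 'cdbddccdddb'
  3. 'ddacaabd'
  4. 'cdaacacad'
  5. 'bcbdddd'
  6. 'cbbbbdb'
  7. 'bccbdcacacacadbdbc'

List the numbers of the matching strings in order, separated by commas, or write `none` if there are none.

3, 4, 6

1 → no match
2 → no match
3 → match
4 → match
5 → no match
6 → match
7 → no match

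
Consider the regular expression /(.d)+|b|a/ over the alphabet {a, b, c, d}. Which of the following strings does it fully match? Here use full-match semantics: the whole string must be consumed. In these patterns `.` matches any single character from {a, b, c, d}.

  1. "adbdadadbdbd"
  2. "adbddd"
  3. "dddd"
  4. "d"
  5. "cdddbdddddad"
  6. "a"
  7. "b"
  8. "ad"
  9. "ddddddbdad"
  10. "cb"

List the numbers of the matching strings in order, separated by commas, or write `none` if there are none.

1, 2, 3, 5, 6, 7, 8, 9

1. "adbdadadbdbd" → match
2. "adbddd" → match
3. "dddd" → match
4. "d" → no match
5. "cdddbdddddad" → match
6. "a" → match
7. "b" → match
8. "ad" → match
9. "ddddddbdad" → match
10. "cb" → no match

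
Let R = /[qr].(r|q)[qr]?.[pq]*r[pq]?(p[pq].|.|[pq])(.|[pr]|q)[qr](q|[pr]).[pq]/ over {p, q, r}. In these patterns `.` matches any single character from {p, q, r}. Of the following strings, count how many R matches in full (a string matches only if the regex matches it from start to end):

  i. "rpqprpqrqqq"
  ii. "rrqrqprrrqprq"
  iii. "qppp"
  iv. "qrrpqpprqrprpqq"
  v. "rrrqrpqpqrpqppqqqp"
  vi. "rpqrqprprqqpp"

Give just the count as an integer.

i. "rpqprpqrqqq" → match
ii → match
iii. "qppp" → no match
iv → match
v → match
vi → match
Total matched: 5

5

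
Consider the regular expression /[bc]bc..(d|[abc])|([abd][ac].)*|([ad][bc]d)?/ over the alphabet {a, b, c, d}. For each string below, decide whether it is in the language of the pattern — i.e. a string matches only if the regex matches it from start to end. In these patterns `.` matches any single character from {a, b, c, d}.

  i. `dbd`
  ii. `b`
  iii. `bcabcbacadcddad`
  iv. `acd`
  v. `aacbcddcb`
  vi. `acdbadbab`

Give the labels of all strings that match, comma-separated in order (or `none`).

i → match
ii → no match
iii → match
iv → match
v → match
vi → match

i, iii, iv, v, vi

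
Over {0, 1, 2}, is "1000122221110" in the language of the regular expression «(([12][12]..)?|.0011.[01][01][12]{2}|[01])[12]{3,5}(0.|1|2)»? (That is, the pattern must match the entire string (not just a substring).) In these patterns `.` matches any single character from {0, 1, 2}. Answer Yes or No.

No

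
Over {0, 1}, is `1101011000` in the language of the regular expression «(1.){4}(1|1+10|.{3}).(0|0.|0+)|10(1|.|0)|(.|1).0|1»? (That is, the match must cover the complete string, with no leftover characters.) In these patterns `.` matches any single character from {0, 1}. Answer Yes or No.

No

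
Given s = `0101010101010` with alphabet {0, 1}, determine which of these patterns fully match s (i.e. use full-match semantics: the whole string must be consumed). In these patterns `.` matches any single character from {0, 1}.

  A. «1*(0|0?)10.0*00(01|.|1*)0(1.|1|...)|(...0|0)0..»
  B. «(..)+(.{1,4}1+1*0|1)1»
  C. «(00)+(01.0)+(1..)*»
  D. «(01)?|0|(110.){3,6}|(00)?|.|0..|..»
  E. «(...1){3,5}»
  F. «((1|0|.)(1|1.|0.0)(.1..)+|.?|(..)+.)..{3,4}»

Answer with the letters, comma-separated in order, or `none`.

A → no match
B → no match — must end with `1`
C → no match — must start with `00`
D → no match
E → no match — must end with `1`
F → match

F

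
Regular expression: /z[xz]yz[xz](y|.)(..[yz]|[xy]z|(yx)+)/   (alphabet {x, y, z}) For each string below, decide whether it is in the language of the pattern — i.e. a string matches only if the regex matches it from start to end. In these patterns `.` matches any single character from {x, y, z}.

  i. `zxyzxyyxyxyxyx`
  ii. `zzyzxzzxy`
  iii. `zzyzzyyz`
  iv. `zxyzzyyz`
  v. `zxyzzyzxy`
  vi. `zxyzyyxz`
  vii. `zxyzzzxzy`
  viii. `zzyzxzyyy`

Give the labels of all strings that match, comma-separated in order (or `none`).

i → match
ii → match
iii → match
iv → match
v → match
vi → no match
vii → match
viii → match

i, ii, iii, iv, v, vii, viii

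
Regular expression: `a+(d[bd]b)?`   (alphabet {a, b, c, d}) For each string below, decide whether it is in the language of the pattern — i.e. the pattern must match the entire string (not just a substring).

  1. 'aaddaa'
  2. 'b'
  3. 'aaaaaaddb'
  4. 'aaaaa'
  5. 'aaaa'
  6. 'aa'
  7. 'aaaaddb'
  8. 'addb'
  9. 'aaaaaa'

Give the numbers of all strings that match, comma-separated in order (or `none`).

3, 4, 5, 6, 7, 8, 9

1 → no match
2 → no match — must start with 'a'
3 → match
4 → match
5 → match
6 → match
7 → match
8 → match
9 → match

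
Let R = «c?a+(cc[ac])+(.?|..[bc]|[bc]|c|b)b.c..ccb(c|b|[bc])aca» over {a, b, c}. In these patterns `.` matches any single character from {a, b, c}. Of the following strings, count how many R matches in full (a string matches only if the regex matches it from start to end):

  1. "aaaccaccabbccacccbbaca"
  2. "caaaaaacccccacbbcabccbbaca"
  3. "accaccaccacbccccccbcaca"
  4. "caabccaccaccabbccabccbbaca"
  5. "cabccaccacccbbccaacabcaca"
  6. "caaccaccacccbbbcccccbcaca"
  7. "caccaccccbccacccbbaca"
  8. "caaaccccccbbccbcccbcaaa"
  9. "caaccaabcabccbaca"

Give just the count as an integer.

5

1 → match
2 → match
3 → match
4 → no match
5 → no match
6 → match
7 → match
8 → no match — must end with "aca"
9 → no match
Total matched: 5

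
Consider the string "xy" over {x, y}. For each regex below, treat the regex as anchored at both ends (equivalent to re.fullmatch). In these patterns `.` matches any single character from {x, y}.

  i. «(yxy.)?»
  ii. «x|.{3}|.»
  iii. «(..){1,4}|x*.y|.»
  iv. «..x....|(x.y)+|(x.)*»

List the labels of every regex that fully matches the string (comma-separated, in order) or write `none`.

i → no match
ii → no match
iii → match
iv → match

iii, iv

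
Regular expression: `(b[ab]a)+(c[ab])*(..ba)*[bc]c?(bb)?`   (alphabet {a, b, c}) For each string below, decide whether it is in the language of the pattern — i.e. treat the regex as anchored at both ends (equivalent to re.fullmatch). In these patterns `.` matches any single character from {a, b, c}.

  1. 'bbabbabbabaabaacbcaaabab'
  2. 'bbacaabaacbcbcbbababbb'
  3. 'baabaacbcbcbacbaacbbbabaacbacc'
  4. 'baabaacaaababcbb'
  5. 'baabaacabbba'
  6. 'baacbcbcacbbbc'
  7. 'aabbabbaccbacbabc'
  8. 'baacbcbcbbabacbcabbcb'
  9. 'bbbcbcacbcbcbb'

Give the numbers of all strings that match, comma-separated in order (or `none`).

1 → match
2 → no match
3 → no match
4 → match
5 → no match
6 → no match
7 → no match — must start with 'b'
8 → no match
9 → no match

1, 4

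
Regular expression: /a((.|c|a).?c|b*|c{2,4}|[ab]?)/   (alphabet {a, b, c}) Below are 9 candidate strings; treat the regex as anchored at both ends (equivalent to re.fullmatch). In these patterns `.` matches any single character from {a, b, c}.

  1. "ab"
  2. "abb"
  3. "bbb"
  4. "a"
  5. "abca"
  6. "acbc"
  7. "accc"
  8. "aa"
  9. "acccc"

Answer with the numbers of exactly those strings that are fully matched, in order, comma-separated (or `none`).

1. "ab" → match
2. "abb" → match
3. "bbb" → no match — must start with "a"
4. "a" → match
5. "abca" → no match
6. "acbc" → match
7. "accc" → match
8. "aa" → match
9. "acccc" → match

1, 2, 4, 6, 7, 8, 9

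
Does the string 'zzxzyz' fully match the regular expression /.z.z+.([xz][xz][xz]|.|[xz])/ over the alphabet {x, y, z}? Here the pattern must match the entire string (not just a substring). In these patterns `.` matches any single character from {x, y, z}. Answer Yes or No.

Yes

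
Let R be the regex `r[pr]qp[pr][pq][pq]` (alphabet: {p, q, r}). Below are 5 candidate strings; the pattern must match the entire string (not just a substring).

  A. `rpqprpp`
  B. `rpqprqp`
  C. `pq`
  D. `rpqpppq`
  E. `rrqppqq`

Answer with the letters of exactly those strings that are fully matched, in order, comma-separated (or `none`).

A, B, D, E

A → match
B → match
C → no match — must start with `r`
D → match
E → match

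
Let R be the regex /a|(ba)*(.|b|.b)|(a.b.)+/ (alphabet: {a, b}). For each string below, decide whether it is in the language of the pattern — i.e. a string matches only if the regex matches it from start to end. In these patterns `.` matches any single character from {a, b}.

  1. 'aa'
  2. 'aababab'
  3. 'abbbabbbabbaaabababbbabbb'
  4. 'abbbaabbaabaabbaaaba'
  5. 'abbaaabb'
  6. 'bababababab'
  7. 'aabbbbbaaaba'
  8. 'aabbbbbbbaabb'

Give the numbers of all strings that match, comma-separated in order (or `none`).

4, 5, 6

1 → no match
2 → no match
3 → no match
4 → match
5 → match
6 → match
7 → no match
8 → no match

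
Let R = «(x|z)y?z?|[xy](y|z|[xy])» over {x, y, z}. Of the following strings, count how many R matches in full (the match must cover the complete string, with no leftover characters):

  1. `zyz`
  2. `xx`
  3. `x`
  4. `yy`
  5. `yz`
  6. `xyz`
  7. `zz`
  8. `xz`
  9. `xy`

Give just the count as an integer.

1 → match
2 → match
3 → match
4 → match
5 → match
6 → match
7 → match
8 → match
9 → match
Total matched: 9

9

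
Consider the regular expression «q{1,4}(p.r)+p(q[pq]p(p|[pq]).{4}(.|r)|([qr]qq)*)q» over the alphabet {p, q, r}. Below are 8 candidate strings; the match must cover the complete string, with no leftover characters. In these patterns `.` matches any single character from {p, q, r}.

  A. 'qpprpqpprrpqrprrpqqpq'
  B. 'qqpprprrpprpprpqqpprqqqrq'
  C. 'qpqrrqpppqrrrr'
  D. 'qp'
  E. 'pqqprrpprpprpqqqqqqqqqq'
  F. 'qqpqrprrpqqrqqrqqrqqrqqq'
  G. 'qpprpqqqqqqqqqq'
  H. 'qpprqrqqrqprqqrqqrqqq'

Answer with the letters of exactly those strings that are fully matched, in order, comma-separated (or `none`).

A → no match
B → match
C → no match — must end with 'q'
D → no match — must end with 'q'
E → no match — must start with 'q'
F → no match
G → match
H → no match

B, G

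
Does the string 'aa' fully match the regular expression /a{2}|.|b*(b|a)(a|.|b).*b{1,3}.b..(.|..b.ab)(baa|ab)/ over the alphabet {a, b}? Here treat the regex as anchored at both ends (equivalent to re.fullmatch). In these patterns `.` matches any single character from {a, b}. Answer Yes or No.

Yes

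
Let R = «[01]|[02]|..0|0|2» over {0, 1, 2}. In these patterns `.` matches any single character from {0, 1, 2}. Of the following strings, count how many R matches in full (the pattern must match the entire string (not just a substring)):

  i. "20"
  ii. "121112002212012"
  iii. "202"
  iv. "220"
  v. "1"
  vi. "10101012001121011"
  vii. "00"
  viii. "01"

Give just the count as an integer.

2

i → no match
ii → no match
iii → no match
iv → match
v → match
vi → no match
vii → no match
viii → no match
Total matched: 2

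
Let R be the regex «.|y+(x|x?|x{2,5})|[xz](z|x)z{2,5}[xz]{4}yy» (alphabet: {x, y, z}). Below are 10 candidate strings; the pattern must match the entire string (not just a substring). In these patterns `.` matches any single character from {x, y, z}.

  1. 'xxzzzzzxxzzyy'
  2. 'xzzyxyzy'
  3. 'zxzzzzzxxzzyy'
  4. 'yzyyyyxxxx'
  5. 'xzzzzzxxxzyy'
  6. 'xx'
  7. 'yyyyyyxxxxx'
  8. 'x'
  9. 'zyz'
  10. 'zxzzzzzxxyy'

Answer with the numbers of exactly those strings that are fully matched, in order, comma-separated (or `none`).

1, 3, 5, 7, 8, 10

1 → match
2 → no match
3 → match
4 → no match
5 → match
6 → no match
7 → match
8 → match
9 → no match
10 → match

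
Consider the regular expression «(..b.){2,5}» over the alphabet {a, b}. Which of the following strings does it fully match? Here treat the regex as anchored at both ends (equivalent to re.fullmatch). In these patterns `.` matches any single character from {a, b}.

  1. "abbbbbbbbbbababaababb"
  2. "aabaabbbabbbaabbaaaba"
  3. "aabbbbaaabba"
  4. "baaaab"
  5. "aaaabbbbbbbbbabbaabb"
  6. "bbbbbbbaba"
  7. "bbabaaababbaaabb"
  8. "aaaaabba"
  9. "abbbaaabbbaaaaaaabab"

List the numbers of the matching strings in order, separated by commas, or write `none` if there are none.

1 → no match
2 → no match
3 → no match
4 → no match
5 → no match
6 → no match
7 → no match
8 → no match
9 → no match

none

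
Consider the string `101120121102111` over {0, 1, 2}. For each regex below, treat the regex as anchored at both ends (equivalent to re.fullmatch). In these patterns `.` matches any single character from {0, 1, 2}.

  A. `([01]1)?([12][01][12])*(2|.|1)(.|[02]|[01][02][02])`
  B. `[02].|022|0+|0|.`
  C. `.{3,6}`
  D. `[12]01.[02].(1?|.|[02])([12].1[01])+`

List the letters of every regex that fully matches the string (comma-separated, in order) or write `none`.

A → no match
B → no match
C → no match
D → match

D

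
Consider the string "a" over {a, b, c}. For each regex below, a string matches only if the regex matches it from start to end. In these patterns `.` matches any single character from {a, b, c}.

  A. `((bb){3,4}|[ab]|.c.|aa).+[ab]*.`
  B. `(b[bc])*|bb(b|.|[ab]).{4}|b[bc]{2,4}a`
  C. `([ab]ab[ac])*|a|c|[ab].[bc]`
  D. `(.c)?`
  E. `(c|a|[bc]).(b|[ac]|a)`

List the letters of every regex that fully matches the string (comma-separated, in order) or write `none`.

C

A → no match
B → no match
C → match
D → no match
E → no match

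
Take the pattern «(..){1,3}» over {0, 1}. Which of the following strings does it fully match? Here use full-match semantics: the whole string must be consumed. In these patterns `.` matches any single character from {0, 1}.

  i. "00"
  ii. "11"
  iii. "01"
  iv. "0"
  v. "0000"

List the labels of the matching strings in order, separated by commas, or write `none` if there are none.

i, ii, iii, v

i → match
ii → match
iii → match
iv → no match
v → match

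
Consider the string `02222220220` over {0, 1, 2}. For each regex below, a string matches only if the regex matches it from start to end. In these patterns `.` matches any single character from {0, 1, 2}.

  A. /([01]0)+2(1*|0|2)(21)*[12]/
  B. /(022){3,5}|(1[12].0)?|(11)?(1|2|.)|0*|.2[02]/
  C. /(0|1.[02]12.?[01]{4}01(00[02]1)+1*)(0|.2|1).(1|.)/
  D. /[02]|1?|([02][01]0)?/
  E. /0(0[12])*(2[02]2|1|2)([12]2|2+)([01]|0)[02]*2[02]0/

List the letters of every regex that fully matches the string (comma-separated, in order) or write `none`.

A → no match
B → no match
C → no match
D → no match
E → match

E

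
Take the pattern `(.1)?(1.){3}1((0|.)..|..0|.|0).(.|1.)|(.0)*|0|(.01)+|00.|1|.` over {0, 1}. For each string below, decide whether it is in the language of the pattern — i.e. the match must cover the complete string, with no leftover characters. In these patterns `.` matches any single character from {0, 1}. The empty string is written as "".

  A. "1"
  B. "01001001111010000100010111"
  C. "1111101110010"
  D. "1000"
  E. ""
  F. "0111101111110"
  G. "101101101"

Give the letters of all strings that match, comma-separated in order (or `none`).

A, C, D, E, F, G

A → match
B → no match
C → match
D → match
E → match
F → match
G → match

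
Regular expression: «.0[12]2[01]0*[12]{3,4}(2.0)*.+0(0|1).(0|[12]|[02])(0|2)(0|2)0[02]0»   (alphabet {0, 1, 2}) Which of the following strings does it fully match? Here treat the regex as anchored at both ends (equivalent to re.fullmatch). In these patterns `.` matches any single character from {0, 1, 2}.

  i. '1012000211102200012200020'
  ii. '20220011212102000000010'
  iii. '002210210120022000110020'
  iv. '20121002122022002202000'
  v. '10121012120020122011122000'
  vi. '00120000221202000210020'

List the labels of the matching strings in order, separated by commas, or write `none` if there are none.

i, iv, v

i → match
ii → no match
iii → no match
iv → match
v → match
vi → no match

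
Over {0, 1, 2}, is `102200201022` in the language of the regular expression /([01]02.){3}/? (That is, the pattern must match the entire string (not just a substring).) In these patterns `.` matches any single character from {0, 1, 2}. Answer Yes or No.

Yes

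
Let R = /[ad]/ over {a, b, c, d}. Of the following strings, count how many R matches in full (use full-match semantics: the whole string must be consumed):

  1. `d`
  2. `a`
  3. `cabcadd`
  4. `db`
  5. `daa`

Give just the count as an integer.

1 → match
2 → match
3 → no match
4 → no match
5 → no match
Total matched: 2

2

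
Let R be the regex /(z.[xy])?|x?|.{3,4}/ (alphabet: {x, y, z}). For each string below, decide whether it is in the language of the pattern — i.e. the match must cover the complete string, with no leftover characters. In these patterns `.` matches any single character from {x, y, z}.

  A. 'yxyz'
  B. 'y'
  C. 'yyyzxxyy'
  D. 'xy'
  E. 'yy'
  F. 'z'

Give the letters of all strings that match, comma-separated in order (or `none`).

A

A → match
B → no match
C → no match
D → no match
E → no match
F → no match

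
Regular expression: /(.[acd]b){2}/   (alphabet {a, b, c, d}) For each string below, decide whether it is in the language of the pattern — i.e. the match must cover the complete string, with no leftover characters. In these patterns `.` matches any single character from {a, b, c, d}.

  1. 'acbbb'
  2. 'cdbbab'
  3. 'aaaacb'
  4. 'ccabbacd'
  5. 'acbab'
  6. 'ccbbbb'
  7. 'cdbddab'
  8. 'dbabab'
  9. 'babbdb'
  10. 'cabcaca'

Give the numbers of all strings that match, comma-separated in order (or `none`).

2, 9

1. 'acbbb' → no match
2. 'cdbbab' → match
3. 'aaaacb' → no match
4. 'ccabbacd' → no match — must end with 'b'
5. 'acbab' → no match
6. 'ccbbbb' → no match
7. 'cdbddab' → no match
8. 'dbabab' → no match
9. 'babbdb' → match
10. 'cabcaca' → no match — must end with 'b'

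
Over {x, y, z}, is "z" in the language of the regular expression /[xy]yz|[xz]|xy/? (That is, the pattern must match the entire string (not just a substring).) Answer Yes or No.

Yes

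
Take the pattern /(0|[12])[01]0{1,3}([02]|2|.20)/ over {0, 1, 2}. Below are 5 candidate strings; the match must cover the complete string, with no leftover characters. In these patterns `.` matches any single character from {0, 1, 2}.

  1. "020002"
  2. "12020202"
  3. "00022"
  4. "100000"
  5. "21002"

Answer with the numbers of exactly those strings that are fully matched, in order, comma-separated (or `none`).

4, 5

1 → no match
2 → no match
3 → no match
4 → match
5 → match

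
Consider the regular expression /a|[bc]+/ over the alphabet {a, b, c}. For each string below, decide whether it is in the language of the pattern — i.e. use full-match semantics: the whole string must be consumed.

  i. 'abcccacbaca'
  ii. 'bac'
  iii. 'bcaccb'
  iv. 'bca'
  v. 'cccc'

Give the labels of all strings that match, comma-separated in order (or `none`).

i. 'abcccacbaca' → no match
ii. 'bac' → no match
iii. 'bcaccb' → no match
iv. 'bca' → no match
v. 'cccc' → match

v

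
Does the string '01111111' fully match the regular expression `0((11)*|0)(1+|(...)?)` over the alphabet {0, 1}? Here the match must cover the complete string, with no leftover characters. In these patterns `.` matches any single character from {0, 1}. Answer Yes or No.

Yes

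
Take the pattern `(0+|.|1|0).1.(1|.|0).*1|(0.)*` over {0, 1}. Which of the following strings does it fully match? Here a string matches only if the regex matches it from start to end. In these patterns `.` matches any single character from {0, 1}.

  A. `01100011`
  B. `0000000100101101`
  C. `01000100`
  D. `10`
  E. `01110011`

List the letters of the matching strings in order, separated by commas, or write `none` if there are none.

A → match
B → match
C → match
D → no match
E → match

A, B, C, E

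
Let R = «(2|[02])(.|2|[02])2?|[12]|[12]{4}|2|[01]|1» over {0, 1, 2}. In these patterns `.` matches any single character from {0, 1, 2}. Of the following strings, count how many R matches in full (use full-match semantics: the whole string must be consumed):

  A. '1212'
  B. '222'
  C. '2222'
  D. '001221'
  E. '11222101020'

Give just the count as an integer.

A → match
B → match
C → match
D → no match
E → no match
Total matched: 3

3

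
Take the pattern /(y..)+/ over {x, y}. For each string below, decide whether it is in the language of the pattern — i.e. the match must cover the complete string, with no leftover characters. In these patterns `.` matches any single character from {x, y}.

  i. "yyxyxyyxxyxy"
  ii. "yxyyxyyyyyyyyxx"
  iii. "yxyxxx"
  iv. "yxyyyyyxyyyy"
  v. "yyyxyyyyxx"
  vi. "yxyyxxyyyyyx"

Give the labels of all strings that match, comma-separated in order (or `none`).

i, ii, iv, vi

i → match
ii → match
iii → no match
iv → match
v → no match
vi → match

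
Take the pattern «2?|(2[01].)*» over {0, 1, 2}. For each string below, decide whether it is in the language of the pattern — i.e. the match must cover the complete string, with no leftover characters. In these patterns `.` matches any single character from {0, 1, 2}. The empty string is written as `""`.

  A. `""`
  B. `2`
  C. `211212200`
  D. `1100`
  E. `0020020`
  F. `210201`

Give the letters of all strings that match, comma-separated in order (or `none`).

A → match
B → match
C → match
D → no match
E → no match
F → match

A, B, C, F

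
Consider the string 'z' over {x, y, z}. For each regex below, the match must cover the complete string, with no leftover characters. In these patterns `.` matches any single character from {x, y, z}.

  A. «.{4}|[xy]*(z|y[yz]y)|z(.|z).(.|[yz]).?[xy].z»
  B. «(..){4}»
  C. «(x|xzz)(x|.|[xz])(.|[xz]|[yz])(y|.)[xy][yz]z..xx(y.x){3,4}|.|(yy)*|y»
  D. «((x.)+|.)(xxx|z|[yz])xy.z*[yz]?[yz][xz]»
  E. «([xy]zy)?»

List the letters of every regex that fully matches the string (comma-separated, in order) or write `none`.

A, C

A → match
B → no match
C → match
D → no match
E → no match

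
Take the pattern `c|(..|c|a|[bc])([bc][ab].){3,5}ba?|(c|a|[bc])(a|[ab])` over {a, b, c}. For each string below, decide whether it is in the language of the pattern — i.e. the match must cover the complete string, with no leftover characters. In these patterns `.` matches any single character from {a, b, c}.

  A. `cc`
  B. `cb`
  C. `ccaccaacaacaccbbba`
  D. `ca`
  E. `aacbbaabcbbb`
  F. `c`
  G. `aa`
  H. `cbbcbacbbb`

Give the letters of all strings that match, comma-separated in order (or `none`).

A → no match
B → match
C → match
D → match
E → no match
F → match
G → match
H → no match

B, C, D, F, G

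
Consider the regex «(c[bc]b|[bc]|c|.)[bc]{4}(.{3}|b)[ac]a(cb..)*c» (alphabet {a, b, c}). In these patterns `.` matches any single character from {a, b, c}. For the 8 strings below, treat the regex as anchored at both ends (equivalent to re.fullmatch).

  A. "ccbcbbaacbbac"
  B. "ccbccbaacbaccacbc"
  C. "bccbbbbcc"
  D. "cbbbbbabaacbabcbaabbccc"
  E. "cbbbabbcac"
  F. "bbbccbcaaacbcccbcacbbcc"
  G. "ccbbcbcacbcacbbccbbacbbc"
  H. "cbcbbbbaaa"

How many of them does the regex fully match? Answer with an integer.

2

A → match
B → no match
C → no match
D → no match
E → no match
F → match
G → no match
H → no match — must end with "c"
Total matched: 2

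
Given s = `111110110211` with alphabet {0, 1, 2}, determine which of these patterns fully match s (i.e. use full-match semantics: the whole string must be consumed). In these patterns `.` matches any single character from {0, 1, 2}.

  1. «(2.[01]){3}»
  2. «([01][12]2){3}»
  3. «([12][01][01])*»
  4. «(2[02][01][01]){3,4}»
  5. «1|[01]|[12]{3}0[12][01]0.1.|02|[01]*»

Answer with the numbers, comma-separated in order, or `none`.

3

1 → no match — must start with `2`
2 → no match — must end with `2`
3 → match
4 → no match — must start with `2`
5 → no match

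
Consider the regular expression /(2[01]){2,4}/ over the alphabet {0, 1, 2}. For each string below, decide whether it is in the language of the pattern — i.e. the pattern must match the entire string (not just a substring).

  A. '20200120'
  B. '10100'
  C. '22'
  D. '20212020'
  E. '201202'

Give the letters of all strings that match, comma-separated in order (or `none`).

A → no match
B → no match — must start with '2'
C → no match
D → match
E → no match

D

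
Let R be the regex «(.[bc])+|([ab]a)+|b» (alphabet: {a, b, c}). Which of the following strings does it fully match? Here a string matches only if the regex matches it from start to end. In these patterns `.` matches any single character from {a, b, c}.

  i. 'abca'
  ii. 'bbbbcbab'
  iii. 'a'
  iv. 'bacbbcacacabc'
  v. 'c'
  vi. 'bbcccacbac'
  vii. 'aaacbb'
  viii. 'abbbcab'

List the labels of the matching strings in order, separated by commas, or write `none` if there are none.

i → no match
ii → match
iii → no match
iv → no match
v → no match
vi → no match
vii → no match
viii → no match

ii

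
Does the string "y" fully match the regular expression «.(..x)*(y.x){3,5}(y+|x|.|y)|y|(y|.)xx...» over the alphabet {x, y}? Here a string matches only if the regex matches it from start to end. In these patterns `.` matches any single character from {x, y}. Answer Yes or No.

Yes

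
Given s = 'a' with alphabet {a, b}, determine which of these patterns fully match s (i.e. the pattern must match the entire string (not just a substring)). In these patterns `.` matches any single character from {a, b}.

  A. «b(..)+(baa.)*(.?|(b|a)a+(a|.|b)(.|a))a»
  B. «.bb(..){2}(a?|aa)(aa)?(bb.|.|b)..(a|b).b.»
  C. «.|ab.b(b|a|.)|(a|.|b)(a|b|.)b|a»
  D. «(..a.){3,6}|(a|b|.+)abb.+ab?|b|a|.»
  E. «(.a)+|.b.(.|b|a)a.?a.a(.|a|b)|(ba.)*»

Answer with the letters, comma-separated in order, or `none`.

C, D

A → no match — must start with 'b'
B → no match
C → match
D → match
E → no match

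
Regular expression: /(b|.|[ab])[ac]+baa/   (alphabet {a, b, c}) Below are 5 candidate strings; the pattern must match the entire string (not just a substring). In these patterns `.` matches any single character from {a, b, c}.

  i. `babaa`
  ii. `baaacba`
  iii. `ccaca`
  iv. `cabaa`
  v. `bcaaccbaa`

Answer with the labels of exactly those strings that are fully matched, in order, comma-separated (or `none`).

i, iv, v

i. `babaa` → match
ii. `baaacba` → no match — must end with `baa`
iii. `ccaca` → no match — must end with `baa`
iv. `cabaa` → match
v. `bcaaccbaa` → match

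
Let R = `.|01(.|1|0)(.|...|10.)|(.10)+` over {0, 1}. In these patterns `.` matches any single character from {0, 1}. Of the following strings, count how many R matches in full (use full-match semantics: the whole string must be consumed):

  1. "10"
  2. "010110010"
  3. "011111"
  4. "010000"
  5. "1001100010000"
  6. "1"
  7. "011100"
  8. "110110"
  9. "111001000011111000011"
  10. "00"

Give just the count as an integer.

1. "10" → no match
2. "010110010" → match
3. "011111" → match
4. "010000" → match
5 → no match
6. "1" → match
7. "011100" → match
8. "110110" → match
9 → no match
10. "00" → no match
Total matched: 6

6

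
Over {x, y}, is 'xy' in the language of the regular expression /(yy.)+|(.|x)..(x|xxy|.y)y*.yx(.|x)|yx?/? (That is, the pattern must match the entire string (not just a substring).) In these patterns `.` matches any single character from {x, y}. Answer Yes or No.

No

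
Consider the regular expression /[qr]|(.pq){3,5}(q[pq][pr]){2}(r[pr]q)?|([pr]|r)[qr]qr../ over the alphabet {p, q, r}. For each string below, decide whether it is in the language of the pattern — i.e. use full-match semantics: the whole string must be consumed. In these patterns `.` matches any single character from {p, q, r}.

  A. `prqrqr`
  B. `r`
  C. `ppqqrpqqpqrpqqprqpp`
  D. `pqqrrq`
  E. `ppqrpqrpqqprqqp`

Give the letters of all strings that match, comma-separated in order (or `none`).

A. `prqrqr` → match
B. `r` → match
C → no match
D. `pqqrrq` → match
E → match

A, B, D, E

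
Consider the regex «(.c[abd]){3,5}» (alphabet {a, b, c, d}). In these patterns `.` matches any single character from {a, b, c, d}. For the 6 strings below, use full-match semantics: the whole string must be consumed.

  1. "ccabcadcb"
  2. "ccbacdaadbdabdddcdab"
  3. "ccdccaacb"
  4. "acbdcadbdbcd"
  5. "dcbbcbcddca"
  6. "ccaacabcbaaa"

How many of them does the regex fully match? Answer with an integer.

2

1 → match
2 → no match
3 → match
4 → no match
5 → no match
6 → no match
Total matched: 2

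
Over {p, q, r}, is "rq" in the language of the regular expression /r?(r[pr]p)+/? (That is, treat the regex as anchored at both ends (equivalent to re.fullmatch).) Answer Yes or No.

No

Every match must end with "p", but "rq" does not.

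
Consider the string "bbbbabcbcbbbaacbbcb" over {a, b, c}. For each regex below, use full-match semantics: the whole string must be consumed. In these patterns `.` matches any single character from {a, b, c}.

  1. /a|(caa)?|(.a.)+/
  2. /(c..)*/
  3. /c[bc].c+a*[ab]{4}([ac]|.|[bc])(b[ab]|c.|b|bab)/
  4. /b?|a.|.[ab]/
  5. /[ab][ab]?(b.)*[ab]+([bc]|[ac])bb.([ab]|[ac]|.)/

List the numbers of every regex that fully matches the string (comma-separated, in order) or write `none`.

1 → no match
2 → no match
3 → no match — must start with "c"
4 → no match
5 → match

5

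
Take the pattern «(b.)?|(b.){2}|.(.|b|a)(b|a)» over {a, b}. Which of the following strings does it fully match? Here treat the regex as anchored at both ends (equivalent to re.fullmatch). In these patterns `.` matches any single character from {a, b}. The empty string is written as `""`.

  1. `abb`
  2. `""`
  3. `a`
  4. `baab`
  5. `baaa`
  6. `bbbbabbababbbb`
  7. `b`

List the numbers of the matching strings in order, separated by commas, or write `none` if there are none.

1 → match
2 → match
3 → no match
4 → no match
5 → no match
6 → no match
7 → no match

1, 2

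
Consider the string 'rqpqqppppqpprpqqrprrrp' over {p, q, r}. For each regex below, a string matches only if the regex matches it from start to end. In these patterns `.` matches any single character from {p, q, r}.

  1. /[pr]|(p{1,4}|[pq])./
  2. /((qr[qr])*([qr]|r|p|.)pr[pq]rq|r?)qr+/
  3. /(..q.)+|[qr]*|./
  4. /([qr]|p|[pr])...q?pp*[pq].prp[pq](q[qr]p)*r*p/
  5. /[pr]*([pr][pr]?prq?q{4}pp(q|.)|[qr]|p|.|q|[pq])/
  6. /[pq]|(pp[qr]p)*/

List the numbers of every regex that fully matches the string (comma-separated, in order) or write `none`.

1 → no match
2 → no match — must end with 'r'
3 → no match
4 → match
5 → no match
6 → no match

4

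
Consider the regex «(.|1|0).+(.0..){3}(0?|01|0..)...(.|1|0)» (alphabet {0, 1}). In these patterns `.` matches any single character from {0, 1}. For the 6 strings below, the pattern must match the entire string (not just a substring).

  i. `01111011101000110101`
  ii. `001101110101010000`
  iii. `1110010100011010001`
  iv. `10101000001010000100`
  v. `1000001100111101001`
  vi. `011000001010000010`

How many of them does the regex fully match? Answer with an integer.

3

i → match
ii → no match
iii → no match
iv → match
v → no match
vi → match
Total matched: 3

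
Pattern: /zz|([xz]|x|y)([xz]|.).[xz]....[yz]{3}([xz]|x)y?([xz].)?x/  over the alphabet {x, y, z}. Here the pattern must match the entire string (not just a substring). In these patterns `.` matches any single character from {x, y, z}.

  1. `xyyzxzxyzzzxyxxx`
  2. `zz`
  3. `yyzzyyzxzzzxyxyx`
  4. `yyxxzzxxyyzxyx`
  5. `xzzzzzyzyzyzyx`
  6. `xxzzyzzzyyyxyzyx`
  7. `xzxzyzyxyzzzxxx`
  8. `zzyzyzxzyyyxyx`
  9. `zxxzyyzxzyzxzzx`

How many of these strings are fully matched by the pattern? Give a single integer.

9

1 → match
2 → match
3 → match
4 → match
5 → match
6 → match
7 → match
8 → match
9 → match
Total matched: 9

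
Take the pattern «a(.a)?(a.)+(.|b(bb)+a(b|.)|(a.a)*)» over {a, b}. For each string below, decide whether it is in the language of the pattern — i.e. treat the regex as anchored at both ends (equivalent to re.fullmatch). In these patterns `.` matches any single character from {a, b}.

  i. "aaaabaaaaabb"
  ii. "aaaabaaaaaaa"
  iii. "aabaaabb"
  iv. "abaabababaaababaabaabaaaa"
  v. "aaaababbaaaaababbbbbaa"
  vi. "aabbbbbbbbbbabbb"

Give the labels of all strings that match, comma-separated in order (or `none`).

i. "aaaabaaaaabb" → match
ii. "aaaabaaaaaaa" → match
iii. "aabaaabb" → match
iv → match
v → no match
vi → no match

i, ii, iii, iv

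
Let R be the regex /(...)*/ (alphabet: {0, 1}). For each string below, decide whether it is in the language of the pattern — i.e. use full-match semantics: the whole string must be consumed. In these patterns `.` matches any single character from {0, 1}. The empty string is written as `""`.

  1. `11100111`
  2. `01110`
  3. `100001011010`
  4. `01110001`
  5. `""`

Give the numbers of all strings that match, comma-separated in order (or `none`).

1 → no match
2 → no match
3 → match
4 → no match
5 → match

3, 5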